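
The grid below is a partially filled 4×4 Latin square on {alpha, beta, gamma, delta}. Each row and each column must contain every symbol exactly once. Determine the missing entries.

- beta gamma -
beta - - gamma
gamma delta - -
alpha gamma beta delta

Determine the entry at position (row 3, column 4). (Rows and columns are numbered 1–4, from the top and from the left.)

beta

row 1 has {beta,gamma}; column 1 has {alpha,beta,gamma} — only delta is left for (r1,c1).
row 1 has {beta,gamma,delta}; column 4 has {gamma,delta} — only alpha is left for (r1,c4).
row 2 has {beta,gamma}; column 2 has {beta,gamma,delta} — only alpha is left for (r2,c2).
row 2 has {alpha,beta,gamma}; column 3 has {beta,gamma} — only delta is left for (r2,c3).
row 3 has {gamma,delta}; column 3 has {beta,gamma,delta} — only alpha is left for (r3,c3).
row 3 has {alpha,gamma,delta}; column 4 has {alpha,gamma,delta} — only beta is left for (r3,c4).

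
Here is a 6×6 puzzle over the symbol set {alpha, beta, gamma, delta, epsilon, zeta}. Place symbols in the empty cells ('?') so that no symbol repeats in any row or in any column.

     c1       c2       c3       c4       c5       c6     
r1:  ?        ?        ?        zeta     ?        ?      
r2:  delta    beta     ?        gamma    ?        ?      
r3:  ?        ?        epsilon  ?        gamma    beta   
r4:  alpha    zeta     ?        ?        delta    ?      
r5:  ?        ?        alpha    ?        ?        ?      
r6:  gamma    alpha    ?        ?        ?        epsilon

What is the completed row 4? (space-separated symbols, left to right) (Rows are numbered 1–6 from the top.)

alpha zeta beta epsilon delta gamma

row 2 has {beta,gamma,delta}; column 3 has {alpha,epsilon} — only zeta is left for (r2,c3).
row 2 has {beta,gamma,delta,zeta}; column 6 has {beta,epsilon} — only alpha is left for (r2,c6).
row 3 has {beta,gamma,epsilon}; column 1 has {alpha,gamma,delta} — only zeta is left for (r3,c1).
row 3 has {beta,gamma,epsilon,zeta}; column 2 has {alpha,beta,zeta} — only delta is left for (r3,c2).
row 3 has {beta,gamma,delta,epsilon,zeta}; column 4 has {gamma,zeta} — only alpha is left for (r3,c4).
row 4 has {alpha,delta,zeta}; column 6 has {alpha,beta,epsilon} — only gamma is left for (r4,c6).
row 1 has {zeta}; column 6 has {alpha,beta,gamma,epsilon} — only delta is left for (r1,c6).
row 2 has {alpha,beta,gamma,delta,zeta}; column 5 has {gamma,delta} — only epsilon is left for (r2,c5).
row 4 has {alpha,gamma,delta,zeta}; column 3 has {alpha,epsilon,zeta} — only beta is left for (r4,c3).
row 4 has {alpha,beta,gamma,delta,zeta}; column 4 has {alpha,gamma,zeta} — only epsilon is left for (r4,c4).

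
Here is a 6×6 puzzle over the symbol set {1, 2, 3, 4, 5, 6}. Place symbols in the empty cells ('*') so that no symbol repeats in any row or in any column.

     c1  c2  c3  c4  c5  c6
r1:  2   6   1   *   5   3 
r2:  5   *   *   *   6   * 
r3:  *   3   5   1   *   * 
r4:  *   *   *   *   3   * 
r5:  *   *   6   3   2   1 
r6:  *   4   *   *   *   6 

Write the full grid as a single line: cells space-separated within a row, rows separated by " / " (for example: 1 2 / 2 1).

2 6 1 4 5 3 / 5 1 3 2 6 4 / 6 3 5 1 4 2 / 1 2 4 6 3 5 / 4 5 6 3 2 1 / 3 4 2 5 1 6

(r1,c4) = 4
(r2,c4) = 2
(r2,c6) = 4
(r3,c5) = 4
(r3,c6) = 2
(r4,c6) = 5
(r5,c1) = 4
(r5,c2) = 5
(r6,c4) = 5
(r6,c5) = 1
(r2,c2) = 1
(r2,c3) = 3
(r3,c1) = 6
(r4,c1) = 1
(r4,c2) = 2
(r4,c3) = 4
(r4,c4) = 6
(r6,c1) = 3
(r6,c3) = 2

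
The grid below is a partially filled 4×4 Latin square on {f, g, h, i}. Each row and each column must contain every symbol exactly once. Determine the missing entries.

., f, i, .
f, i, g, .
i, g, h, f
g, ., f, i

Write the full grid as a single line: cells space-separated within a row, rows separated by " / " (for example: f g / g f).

h f i g / f i g h / i g h f / g h f i

(r1,c1) = h
(r1,c4) = g
(r2,c4) = h
(r4,c2) = h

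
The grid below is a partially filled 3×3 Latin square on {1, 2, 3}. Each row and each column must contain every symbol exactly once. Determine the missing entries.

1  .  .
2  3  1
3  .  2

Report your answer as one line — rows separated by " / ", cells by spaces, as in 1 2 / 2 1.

(r1,c2) = 2
(r1,c3) = 3
(r3,c2) = 1

1 2 3 / 2 3 1 / 3 1 2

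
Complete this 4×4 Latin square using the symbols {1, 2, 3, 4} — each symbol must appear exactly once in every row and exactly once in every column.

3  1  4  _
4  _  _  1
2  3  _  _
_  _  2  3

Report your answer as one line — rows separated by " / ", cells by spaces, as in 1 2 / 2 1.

3 1 4 2 / 4 2 3 1 / 2 3 1 4 / 1 4 2 3

Cell (r1,c4): row 1 has {1,3,4}; column 4 has {1,3} → 2.
Cell (r2,c2): row 2 has {1,4}; column 2 has {1,3} → 2.
Cell (r2,c3): row 2 has {1,2,4}; column 3 has {2,4} → 3.
Cell (r3,c3): row 3 has {2,3}; column 3 has {2,3,4} → 1.
Cell (r3,c4): row 3 has {1,2,3}; column 4 has {1,2,3} → 4.
Cell (r4,c1): row 4 has {2,3}; column 1 has {2,3,4} → 1.
Cell (r4,c2): row 4 has {1,2,3}; column 2 has {1,2,3} → 4.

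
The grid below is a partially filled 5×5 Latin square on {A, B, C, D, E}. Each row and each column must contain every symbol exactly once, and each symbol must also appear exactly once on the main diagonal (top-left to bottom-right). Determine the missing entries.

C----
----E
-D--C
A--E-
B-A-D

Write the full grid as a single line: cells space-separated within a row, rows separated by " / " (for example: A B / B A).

(r2,c1) = D
(r3,c1) = E
(r3,c3) = B
(r3,c4) = A
(r4,c5) = B
(r5,c4) = C
(r1,c5) = A
(r2,c2) = A
(r2,c3) = C
(r2,c4) = B
(r4,c2) = C
(r4,c3) = D
(r5,c2) = E
(r1,c2) = B
(r1,c3) = E
(r1,c4) = D

C B E D A / D A C B E / E D B A C / A C D E B / B E A C D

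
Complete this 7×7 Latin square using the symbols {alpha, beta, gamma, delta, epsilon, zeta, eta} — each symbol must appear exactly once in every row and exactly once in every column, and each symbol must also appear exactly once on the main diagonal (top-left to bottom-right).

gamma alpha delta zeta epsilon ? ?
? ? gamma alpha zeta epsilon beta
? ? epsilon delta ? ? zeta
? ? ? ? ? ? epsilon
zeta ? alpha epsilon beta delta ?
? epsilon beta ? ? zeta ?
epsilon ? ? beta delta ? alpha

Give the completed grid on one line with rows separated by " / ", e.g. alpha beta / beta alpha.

gamma alpha delta zeta epsilon beta eta / eta delta gamma alpha zeta epsilon beta / beta gamma epsilon delta alpha eta zeta / delta beta zeta eta gamma alpha epsilon / zeta eta alpha epsilon beta delta gamma / alpha epsilon beta gamma eta zeta delta / epsilon zeta eta beta delta gamma alpha

(r1,c7) = eta
(r4,c4) = eta
(r5,c7) = gamma
(r6,c4) = gamma
(r6,c7) = delta
(r1,c6) = beta
(r2,c2) = delta
(r4,c3) = zeta
(r5,c2) = eta
(r7,c3) = eta
(r7,c6) = gamma
(r2,c1) = eta
(r4,c6) = alpha
(r6,c1) = alpha
(r6,c5) = eta
(r7,c2) = zeta
(r3,c1) = beta
(r3,c2) = gamma
(r3,c5) = alpha
(r3,c6) = eta
(r4,c1) = delta
(r4,c2) = beta
(r4,c5) = gamma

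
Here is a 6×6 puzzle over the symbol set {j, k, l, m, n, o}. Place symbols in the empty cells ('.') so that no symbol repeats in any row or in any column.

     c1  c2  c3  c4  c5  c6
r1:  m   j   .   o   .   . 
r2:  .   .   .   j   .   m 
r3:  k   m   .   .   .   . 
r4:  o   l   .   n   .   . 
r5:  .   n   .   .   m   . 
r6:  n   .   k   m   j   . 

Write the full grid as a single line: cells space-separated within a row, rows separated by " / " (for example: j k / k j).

m j n o l k / l k o j n m / k m j l o n / o l m n k j / j n l k m o / n o k m j l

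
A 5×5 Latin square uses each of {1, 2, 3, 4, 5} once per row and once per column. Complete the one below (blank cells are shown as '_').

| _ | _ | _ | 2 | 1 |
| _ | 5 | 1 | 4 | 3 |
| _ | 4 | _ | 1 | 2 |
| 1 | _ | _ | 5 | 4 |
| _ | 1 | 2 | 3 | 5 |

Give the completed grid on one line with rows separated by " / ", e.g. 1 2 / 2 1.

5 3 4 2 1 / 2 5 1 4 3 / 3 4 5 1 2 / 1 2 3 5 4 / 4 1 2 3 5

(r1,c2) = 3
(r2,c1) = 2
(r4,c2) = 2
(r4,c3) = 3
(r5,c1) = 4
(r1,c1) = 5
(r1,c3) = 4
(r3,c1) = 3
(r3,c3) = 5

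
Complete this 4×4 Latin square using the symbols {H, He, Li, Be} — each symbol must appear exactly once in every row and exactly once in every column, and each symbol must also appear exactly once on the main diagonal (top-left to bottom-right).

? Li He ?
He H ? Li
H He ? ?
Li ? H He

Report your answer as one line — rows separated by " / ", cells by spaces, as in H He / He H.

Be Li He H / He H Be Li / H He Li Be / Li Be H He

(r1,c1) = Be
(r1,c4) = H
(r2,c3) = Be
(r3,c3) = Li
(r3,c4) = Be
(r4,c2) = Be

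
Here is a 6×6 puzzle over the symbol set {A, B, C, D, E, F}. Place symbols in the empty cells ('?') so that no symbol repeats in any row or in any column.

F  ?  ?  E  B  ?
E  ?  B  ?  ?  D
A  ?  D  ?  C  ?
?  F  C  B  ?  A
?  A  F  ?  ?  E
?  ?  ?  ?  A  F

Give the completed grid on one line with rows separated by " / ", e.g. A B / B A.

F D A E B C / E C B A F D / A E D F C B / D F C B E A / B A F C D E / C B E D A F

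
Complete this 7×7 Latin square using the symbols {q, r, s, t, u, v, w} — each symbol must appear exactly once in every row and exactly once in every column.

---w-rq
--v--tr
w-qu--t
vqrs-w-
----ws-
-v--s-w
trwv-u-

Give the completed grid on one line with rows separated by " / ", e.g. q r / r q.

u t s w v r q / s w v q u t r / w s q u r v t / v q r s t w u / q u t r w s v / r v u t s q w / t r w v q u s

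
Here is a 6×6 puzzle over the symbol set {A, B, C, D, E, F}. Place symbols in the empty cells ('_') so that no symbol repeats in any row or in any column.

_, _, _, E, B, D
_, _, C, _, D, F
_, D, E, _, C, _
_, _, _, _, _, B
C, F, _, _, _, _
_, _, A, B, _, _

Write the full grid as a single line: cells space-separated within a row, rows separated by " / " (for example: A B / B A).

A C F E B D / E B C A D F / B D E F C A / F A D C E B / C F B D A E / D E A B F C

(r1,c3) = F
(r2,c4) = A
(r3,c4) = F
(r3,c6) = A
(r4,c3) = D
(r4,c4) = C
(r5,c3) = B
(r5,c4) = D
(r5,c6) = E
(r6,c6) = C
(r1,c1) = A
(r1,c2) = C
(r3,c1) = B
(r5,c5) = A
(r6,c2) = E
(r6,c5) = F
(r2,c1) = E
(r2,c2) = B
(r4,c1) = F
(r4,c2) = A
(r4,c5) = E
(r6,c1) = D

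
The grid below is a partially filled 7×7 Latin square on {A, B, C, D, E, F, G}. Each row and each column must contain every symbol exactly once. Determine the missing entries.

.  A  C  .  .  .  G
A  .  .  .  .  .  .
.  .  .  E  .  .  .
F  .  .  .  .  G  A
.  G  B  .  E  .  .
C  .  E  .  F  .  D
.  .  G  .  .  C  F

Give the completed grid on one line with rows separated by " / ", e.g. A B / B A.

B A C F D E G / A C F D G B E / G F A E C D B / F E D C B G A / D G B A E F C / C B E G F A D / E D G B A C F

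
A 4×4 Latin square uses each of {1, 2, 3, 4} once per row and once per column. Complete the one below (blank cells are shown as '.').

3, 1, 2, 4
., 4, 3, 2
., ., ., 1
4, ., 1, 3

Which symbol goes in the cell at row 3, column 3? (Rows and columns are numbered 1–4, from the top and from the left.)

Cell (r2,c1): row 2 has {2,3,4}; column 1 has {3,4} → 1.
Cell (r3,c1): row 3 has {1}; column 1 has {1,3,4} → 2.
Cell (r3,c2): row 3 has {1,2}; column 2 has {1,4} → 3.
Cell (r3,c3): row 3 has {1,2,3}; column 3 has {1,2,3} → 4.

4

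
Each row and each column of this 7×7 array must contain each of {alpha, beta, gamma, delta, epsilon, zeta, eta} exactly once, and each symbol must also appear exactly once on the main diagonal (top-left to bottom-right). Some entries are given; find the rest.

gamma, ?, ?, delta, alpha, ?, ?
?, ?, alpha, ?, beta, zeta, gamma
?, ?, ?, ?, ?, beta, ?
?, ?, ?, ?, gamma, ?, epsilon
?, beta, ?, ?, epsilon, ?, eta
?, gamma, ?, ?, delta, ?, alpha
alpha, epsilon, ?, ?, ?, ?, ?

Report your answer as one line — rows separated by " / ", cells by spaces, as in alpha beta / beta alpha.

row 6 has {alpha,gamma,delta}; column 6 has {beta,zeta}; the diagonal has {gamma,epsilon} — only eta is left for (r6,c6).
row 1 has {alpha,gamma,delta}; column 6 has {beta,zeta,eta} — only epsilon is left for (r1,c6).
row 2 has {alpha,beta,gamma,zeta}; column 2 has {beta,gamma,epsilon}; the diagonal has {gamma,epsilon,eta} — only delta is left for (r2,c2).
row 3 has {beta}; column 3 has {alpha}; the diagonal has {gamma,delta,epsilon,eta} — only zeta is left for (r3,c3).
row 3 has {beta,zeta}; column 5 has {alpha,beta,gamma,delta,epsilon} — only eta is left for (r3,c5).
row 3 has {beta,zeta,eta}; column 7 has {alpha,gamma,epsilon,eta} — only delta is left for (r3,c7).
row 7 has {alpha,epsilon}; column 5 has {alpha,beta,gamma,delta,epsilon,eta} — only zeta is left for (r7,c5).
row 7 has {alpha,epsilon,zeta}; column 7 has {alpha,gamma,delta,epsilon,eta}; the diagonal has {gamma,delta,epsilon,zeta,eta} — only beta is left for (r7,c7).
row 1 has {alpha,gamma,delta,epsilon}; column 7 has {alpha,beta,gamma,delta,epsilon,eta} — only zeta is left for (r1,c7).
row 3 has {beta,delta,zeta,eta}; column 1 has {alpha,gamma} — only epsilon is left for (r3,c1).
row 3 has {beta,delta,epsilon,zeta,eta}; column 2 has {beta,gamma,delta,epsilon} — only alpha is left for (r3,c2).
row 3 has {alpha,beta,delta,epsilon,zeta,eta}; column 4 has {delta} — only gamma is left for (r3,c4).
row 4 has {gamma,epsilon}; column 4 has {gamma,delta}; the diagonal has {beta,gamma,delta,epsilon,zeta,eta} — only alpha is left for (r4,c4).
row 4 has {alpha,gamma,epsilon}; column 6 has {beta,epsilon,zeta,eta} — only delta is left for (r4,c6).
row 5 has {beta,epsilon,eta}; column 4 has {alpha,gamma,delta} — only zeta is left for (r5,c4).
row 7 has {alpha,beta,epsilon,zeta}; column 4 has {alpha,gamma,delta,zeta} — only eta is left for (r7,c4).
row 7 has {alpha,beta,epsilon,zeta,eta}; column 6 has {beta,delta,epsilon,zeta,eta} — only gamma is left for (r7,c6).
row 1 has {alpha,gamma,delta,epsilon,zeta}; column 2 has {alpha,beta,gamma,delta,epsilon} — only eta is left for (r1,c2).
row 1 has {alpha,gamma,delta,epsilon,zeta,eta}; column 3 has {alpha,zeta} — only beta is left for (r1,c3).
row 2 has {alpha,beta,gamma,delta,zeta}; column 1 has {alpha,gamma,epsilon} — only eta is left for (r2,c1).
row 2 has {alpha,beta,gamma,delta,zeta,eta}; column 4 has {alpha,gamma,delta,zeta,eta} — only epsilon is left for (r2,c4).
row 4 has {alpha,gamma,delta,epsilon}; column 2 has {alpha,beta,gamma,delta,epsilon,eta} — only zeta is left for (r4,c2).
row 4 has {alpha,gamma,delta,epsilon,zeta}; column 3 has {alpha,beta,zeta} — only eta is left for (r4,c3).
row 5 has {beta,epsilon,zeta,eta}; column 1 has {alpha,gamma,epsilon,eta} — only delta is left for (r5,c1).
row 5 has {beta,delta,epsilon,zeta,eta}; column 3 has {alpha,beta,zeta,eta} — only gamma is left for (r5,c3).
row 5 has {beta,gamma,delta,epsilon,zeta,eta}; column 6 has {beta,gamma,delta,epsilon,zeta,eta} — only alpha is left for (r5,c6).
row 6 has {alpha,gamma,delta,eta}; column 3 has {alpha,beta,gamma,zeta,eta} — only epsilon is left for (r6,c3).
row 6 has {alpha,gamma,delta,epsilon,eta}; column 4 has {alpha,gamma,delta,epsilon,zeta,eta} — only beta is left for (r6,c4).
row 7 has {alpha,beta,gamma,epsilon,zeta,eta}; column 3 has {alpha,beta,gamma,epsilon,zeta,eta} — only delta is left for (r7,c3).
row 4 has {alpha,gamma,delta,epsilon,zeta,eta}; column 1 has {alpha,gamma,delta,epsilon,eta} — only beta is left for (r4,c1).
row 6 has {alpha,beta,gamma,delta,epsilon,eta}; column 1 has {alpha,beta,gamma,delta,epsilon,eta} — only zeta is left for (r6,c1).

gamma eta beta delta alpha epsilon zeta / eta delta alpha epsilon beta zeta gamma / epsilon alpha zeta gamma eta beta delta / beta zeta eta alpha gamma delta epsilon / delta beta gamma zeta epsilon alpha eta / zeta gamma epsilon beta delta eta alpha / alpha epsilon delta eta zeta gamma beta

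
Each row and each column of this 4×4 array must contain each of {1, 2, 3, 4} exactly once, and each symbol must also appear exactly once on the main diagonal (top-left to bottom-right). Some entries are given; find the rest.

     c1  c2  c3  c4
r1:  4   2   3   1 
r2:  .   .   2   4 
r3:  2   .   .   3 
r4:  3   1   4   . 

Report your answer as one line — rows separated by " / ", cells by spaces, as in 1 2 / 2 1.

At row 2, column 1: row 2 has {2,4}; column 1 has {2,3,4}; that leaves 1.
At row 2, column 2: row 2 has {1,2,4}; column 2 has {1,2}; the diagonal has {4}; that leaves 3.
At row 3, column 2: row 3 has {2,3}; column 2 has {1,2,3}; that leaves 4.
At row 3, column 3: row 3 has {2,3,4}; column 3 has {2,3,4}; the diagonal has {3,4}; that leaves 1.
At row 4, column 4: row 4 has {1,3,4}; column 4 has {1,3,4}; the diagonal has {1,3,4}; that leaves 2.

4 2 3 1 / 1 3 2 4 / 2 4 1 3 / 3 1 4 2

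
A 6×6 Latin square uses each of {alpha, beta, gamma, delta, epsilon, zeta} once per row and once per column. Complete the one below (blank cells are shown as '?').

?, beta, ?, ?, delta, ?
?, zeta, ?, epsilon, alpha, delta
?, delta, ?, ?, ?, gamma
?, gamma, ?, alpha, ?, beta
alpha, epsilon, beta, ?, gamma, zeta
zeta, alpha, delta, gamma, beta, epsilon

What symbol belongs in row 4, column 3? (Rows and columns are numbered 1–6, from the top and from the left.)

zeta

At row 1, column 4: row 1 has {beta,delta}; column 4 has {alpha,gamma,epsilon}; that leaves zeta.
At row 1, column 6: row 1 has {beta,delta,zeta}; column 6 has {beta,gamma,delta,epsilon,zeta}; that leaves alpha.
At row 2, column 3: row 2 has {alpha,delta,epsilon,zeta}; column 3 has {beta,delta}; that leaves gamma.
At row 3, column 4: row 3 has {gamma,delta}; column 4 has {alpha,gamma,epsilon,zeta}; that leaves beta.
At row 5, column 4: row 5 has {alpha,beta,gamma,epsilon,zeta}; column 4 has {alpha,beta,gamma,epsilon,zeta}; that leaves delta.
At row 1, column 3: row 1 has {alpha,beta,delta,zeta}; column 3 has {beta,gamma,delta}; that leaves epsilon.
At row 2, column 1: row 2 has {alpha,gamma,delta,epsilon,zeta}; column 1 has {alpha,zeta}; that leaves beta.
At row 3, column 1: row 3 has {beta,gamma,delta}; column 1 has {alpha,beta,zeta}; that leaves epsilon.
At row 3, column 5: row 3 has {beta,gamma,delta,epsilon}; column 5 has {alpha,beta,gamma,delta}; that leaves zeta.
At row 4, column 1: row 4 has {alpha,beta,gamma}; column 1 has {alpha,beta,epsilon,zeta}; that leaves delta.
At row 4, column 3: row 4 has {alpha,beta,gamma,delta}; column 3 has {beta,gamma,delta,epsilon}; that leaves zeta.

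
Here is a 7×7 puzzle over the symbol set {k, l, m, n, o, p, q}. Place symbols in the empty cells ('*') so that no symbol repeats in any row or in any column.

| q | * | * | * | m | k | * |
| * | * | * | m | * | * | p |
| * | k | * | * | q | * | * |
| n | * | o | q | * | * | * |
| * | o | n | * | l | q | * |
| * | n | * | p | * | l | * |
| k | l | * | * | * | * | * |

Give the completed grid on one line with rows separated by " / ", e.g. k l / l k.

q p l n m k o / l q k m n o p / o k p l q m n / n m o q k p l / p o n k l q m / m n q p o l k / k l m o p n q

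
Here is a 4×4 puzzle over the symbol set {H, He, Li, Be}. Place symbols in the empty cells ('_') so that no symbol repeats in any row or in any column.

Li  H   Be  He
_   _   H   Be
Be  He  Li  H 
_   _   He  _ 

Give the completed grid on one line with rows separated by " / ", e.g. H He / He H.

Li H Be He / He Li H Be / Be He Li H / H Be He Li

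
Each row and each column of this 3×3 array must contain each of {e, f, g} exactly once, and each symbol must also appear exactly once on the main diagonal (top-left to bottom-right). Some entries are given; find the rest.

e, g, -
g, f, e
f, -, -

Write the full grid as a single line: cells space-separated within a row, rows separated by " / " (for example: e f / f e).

e g f / g f e / f e g

At row 1, column 3: row 1 has {e,g}; column 3 has {e}; that leaves f.
At row 3, column 2: row 3 has {f}; column 2 has {f,g}; that leaves e.
At row 3, column 3: row 3 has {e,f}; column 3 has {e,f}; the diagonal has {e,f}; that leaves g.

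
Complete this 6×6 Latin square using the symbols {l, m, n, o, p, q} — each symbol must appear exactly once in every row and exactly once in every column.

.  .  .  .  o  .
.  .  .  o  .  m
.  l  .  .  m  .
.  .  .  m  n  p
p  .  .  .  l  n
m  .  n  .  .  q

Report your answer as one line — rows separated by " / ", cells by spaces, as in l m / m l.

row 1 has {o}; column 6 has {m,n,p,q} — only l is left for (r1,c6).
row 3 has {l,m}; column 6 has {l,m,n,p,q} — only o is left for (r3,c6).
row 5 has {l,n,p}; column 4 has {m,o} — only q is left for (r5,c4).
row 6 has {m,n,q}; column 5 has {l,m,n,o} — only p is left for (r6,c5).
row 2 has {m,o}; column 5 has {l,m,n,o,p} — only q is left for (r2,c5).
row 6 has {m,n,p,q}; column 2 has {l} — only o is left for (r6,c2).
row 6 has {m,n,o,p,q}; column 4 has {m,o,q} — only l is left for (r6,c4).
row 4 has {m,n,p}; column 2 has {l,o} — only q is left for (r4,c2).
row 5 has {l,n,p,q}; column 2 has {l,o,q} — only m is left for (r5,c2).
row 5 has {l,m,n,p,q}; column 3 has {n} — only o is left for (r5,c3).
row 4 has {m,n,p,q}; column 3 has {n,o} — only l is left for (r4,c3).
row 2 has {m,o,q}; column 3 has {l,n,o} — only p is left for (r2,c3).
row 3 has {l,m,o}; column 3 has {l,n,o,p} — only q is left for (r3,c3).
row 4 has {l,m,n,p,q}; column 1 has {m,p} — only o is left for (r4,c1).
row 1 has {l,o}; column 3 has {l,n,o,p,q} — only m is left for (r1,c3).
row 2 has {m,o,p,q}; column 2 has {l,m,o,q} — only n is left for (r2,c2).
row 3 has {l,m,o,q}; column 1 has {m,o,p} — only n is left for (r3,c1).
row 3 has {l,m,n,o,q}; column 4 has {l,m,o,q} — only p is left for (r3,c4).
row 1 has {l,m,o}; column 1 has {m,n,o,p} — only q is left for (r1,c1).
row 1 has {l,m,o,q}; column 2 has {l,m,n,o,q} — only p is left for (r1,c2).
row 1 has {l,m,o,p,q}; column 4 has {l,m,o,p,q} — only n is left for (r1,c4).
row 2 has {m,n,o,p,q}; column 1 has {m,n,o,p,q} — only l is left for (r2,c1).

q p m n o l / l n p o q m / n l q p m o / o q l m n p / p m o q l n / m o n l p q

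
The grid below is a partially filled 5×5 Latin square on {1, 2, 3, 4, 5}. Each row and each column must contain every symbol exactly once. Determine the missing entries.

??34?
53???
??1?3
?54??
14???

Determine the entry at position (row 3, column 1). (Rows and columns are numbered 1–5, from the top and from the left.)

4

(r1,c1) = 2
(r1,c2) = 1
(r1,c5) = 5
(r2,c3) = 2
(r2,c4) = 1
(r2,c5) = 4
(r3,c1) = 4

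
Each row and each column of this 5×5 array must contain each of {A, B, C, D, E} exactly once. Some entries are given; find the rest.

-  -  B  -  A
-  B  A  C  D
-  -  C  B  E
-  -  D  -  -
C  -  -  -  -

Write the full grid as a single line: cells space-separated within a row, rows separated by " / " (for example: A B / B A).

D C B E A / E B A C D / A D C B E / B E D A C / C A E D B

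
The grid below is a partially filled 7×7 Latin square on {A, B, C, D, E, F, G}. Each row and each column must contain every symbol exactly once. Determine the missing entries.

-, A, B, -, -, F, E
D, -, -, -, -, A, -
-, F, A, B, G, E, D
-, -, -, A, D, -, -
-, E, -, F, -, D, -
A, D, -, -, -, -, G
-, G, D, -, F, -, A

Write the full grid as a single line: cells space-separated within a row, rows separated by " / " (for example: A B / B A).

G A B D C F E / D B C G E A F / C F A B G E D / F C E A D G B / B E G F A D C / A D F E B C G / E G D C F B A

Cell (r1,c5): row 1 has {A,B,E,F}; column 5 has {D,F,G} → C.
Cell (r3,c1): row 3 has {A,B,D,E,F,G}; column 1 has {A,D} → C.
Cell (r1,c1): row 1 has {A,B,C,E,F}; column 1 has {A,C,D} → G.
Cell (r1,c4): row 1 has {A,B,C,E,F,G}; column 4 has {A,B,F} → D.
Cell (r5,c1): row 5 has {D,E,F}; column 1 has {A,C,D,G} → B.
Cell (r5,c5): row 5 has {B,D,E,F}; column 5 has {C,D,F,G} → A.
Cell (r5,c7): row 5 has {A,B,D,E,F}; column 7 has {A,D,E,G} → C.
Cell (r7,c1): row 7 has {A,D,F,G}; column 1 has {A,B,C,D,G} → E.
Cell (r7,c4): row 7 has {A,D,E,F,G}; column 4 has {A,B,D,F} → C.
Cell (r7,c6): row 7 has {A,C,D,E,F,G}; column 6 has {A,D,E,F} → B.
Cell (r4,c1): row 4 has {A,D}; column 1 has {A,B,C,D,E,G} → F.
Cell (r4,c7): row 4 has {A,D,F}; column 7 has {A,C,D,E,G} → B.
Cell (r5,c3): row 5 has {A,B,C,D,E,F}; column 3 has {A,B,D} → G.
Cell (r6,c4): row 6 has {A,D,G}; column 4 has {A,B,C,D,F} → E.
Cell (r6,c5): row 6 has {A,D,E,G}; column 5 has {A,C,D,F,G} → B.
Cell (r6,c6): row 6 has {A,B,D,E,G}; column 6 has {A,B,D,E,F} → C.
Cell (r2,c4): row 2 has {A,D}; column 4 has {A,B,C,D,E,F} → G.
Cell (r2,c5): row 2 has {A,D,G}; column 5 has {A,B,C,D,F,G} → E.
Cell (r2,c7): row 2 has {A,D,E,G}; column 7 has {A,B,C,D,E,G} → F.
Cell (r4,c2): row 4 has {A,B,D,F}; column 2 has {A,D,E,F,G} → C.
Cell (r4,c3): row 4 has {A,B,C,D,F}; column 3 has {A,B,D,G} → E.
Cell (r4,c6): row 4 has {A,B,C,D,E,F}; column 6 has {A,B,C,D,E,F} → G.
Cell (r6,c3): row 6 has {A,B,C,D,E,G}; column 3 has {A,B,D,E,G} → F.
Cell (r2,c2): row 2 has {A,D,E,F,G}; column 2 has {A,C,D,E,F,G} → B.
Cell (r2,c3): row 2 has {A,B,D,E,F,G}; column 3 has {A,B,D,E,F,G} → C.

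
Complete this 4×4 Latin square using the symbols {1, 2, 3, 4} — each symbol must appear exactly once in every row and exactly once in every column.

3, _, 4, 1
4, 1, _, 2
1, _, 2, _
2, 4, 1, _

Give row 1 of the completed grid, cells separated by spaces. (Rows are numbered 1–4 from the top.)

3 2 4 1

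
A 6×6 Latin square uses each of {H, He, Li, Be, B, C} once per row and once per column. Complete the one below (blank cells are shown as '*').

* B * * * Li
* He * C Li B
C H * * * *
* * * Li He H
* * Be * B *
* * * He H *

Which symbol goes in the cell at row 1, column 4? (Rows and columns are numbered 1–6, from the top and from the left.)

Be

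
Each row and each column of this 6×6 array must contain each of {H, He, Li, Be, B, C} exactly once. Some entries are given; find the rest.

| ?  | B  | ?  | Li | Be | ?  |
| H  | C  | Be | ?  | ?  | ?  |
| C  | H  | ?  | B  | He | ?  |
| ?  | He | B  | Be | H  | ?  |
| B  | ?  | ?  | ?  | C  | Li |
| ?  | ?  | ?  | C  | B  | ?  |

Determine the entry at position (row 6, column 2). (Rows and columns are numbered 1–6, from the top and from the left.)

Li

(r1,c1) = He
(r2,c4) = He
(r2,c5) = Li
(r2,c6) = B
(r3,c3) = Li
(r3,c6) = Be
(r4,c1) = Li
(r4,c6) = C
(r5,c2) = Be
(r5,c4) = H
(r6,c1) = Be
(r6,c2) = Li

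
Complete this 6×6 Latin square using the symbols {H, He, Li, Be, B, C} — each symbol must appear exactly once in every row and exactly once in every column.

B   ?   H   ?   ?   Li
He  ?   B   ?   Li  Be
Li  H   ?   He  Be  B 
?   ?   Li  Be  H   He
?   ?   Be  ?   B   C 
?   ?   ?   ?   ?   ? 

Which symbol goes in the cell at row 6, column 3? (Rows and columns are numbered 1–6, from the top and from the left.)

He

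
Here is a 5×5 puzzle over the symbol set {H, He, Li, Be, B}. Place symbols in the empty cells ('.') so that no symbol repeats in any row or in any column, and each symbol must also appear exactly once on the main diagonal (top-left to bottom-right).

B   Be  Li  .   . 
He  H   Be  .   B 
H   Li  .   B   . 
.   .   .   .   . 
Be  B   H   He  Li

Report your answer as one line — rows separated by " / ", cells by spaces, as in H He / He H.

B Be Li H He / He H Be Li B / H Li He B Be / Li He B Be H / Be B H He Li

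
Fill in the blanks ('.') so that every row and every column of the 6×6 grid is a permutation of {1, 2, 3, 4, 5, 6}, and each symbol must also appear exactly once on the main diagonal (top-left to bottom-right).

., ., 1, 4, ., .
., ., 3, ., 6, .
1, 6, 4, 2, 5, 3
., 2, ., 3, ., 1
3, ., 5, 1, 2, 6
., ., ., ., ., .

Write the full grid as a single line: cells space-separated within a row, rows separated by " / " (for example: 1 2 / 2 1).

6 5 1 4 3 2 / 2 1 3 5 6 4 / 1 6 4 2 5 3 / 5 2 6 3 4 1 / 3 4 5 1 2 6 / 4 3 2 6 1 5

At row 1, column 5: row 1 has {1,4}; column 5 has {2,5,6}; that leaves 3.
At row 2, column 4: row 2 has {3,6}; column 4 has {1,2,3,4}; that leaves 5.
At row 4, column 3: row 4 has {1,2,3}; column 3 has {1,3,4,5}; that leaves 6.
At row 4, column 5: row 4 has {1,2,3,6}; column 5 has {2,3,5,6}; that leaves 4.
At row 5, column 2: row 5 has {1,2,3,5,6}; column 2 has {2,6}; that leaves 4.
At row 6, column 3: row 6 is empty so far; column 3 has {1,3,4,5,6}; that leaves 2.
At row 6, column 4: row 6 has {2}; column 4 has {1,2,3,4,5}; that leaves 6.
At row 6, column 5: row 6 has {2,6}; column 5 has {2,3,4,5,6}; that leaves 1.
At row 6, column 6: row 6 has {1,2,6}; column 6 has {1,3,6}; the diagonal has {2,3,4}; that leaves 5.
At row 1, column 1: row 1 has {1,3,4}; column 1 has {1,3}; the diagonal has {2,3,4,5}; that leaves 6.
At row 1, column 2: row 1 has {1,3,4,6}; column 2 has {2,4,6}; that leaves 5.
At row 1, column 6: row 1 has {1,3,4,5,6}; column 6 has {1,3,5,6}; that leaves 2.
At row 2, column 2: row 2 has {3,5,6}; column 2 has {2,4,5,6}; the diagonal has {2,3,4,5,6}; that leaves 1.
At row 2, column 6: row 2 has {1,3,5,6}; column 6 has {1,2,3,5,6}; that leaves 4.
At row 4, column 1: row 4 has {1,2,3,4,6}; column 1 has {1,3,6}; that leaves 5.
At row 6, column 1: row 6 has {1,2,5,6}; column 1 has {1,3,5,6}; that leaves 4.
At row 6, column 2: row 6 has {1,2,4,5,6}; column 2 has {1,2,4,5,6}; that leaves 3.
At row 2, column 1: row 2 has {1,3,4,5,6}; column 1 has {1,3,4,5,6}; that leaves 2.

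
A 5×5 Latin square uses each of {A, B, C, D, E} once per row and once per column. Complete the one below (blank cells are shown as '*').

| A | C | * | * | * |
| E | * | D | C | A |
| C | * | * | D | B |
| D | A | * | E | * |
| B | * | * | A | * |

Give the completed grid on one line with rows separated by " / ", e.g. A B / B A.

A C E B D / E B D C A / C E A D B / D A B E C / B D C A E

Cell (r1,c4): row 1 has {A,C}; column 4 has {A,C,D,E} → B.
Cell (r2,c2): row 2 has {A,C,D,E}; column 2 has {A,C} → B.
Cell (r3,c2): row 3 has {B,C,D}; column 2 has {A,B,C} → E.
Cell (r3,c3): row 3 has {B,C,D,E}; column 3 has {D} → A.
Cell (r4,c5): row 4 has {A,D,E}; column 5 has {A,B} → C.
Cell (r5,c2): row 5 has {A,B}; column 2 has {A,B,C,E} → D.
Cell (r5,c5): row 5 has {A,B,D}; column 5 has {A,B,C} → E.
Cell (r1,c3): row 1 has {A,B,C}; column 3 has {A,D} → E.
Cell (r1,c5): row 1 has {A,B,C,E}; column 5 has {A,B,C,E} → D.
Cell (r4,c3): row 4 has {A,C,D,E}; column 3 has {A,D,E} → B.
Cell (r5,c3): row 5 has {A,B,D,E}; column 3 has {A,B,D,E} → C.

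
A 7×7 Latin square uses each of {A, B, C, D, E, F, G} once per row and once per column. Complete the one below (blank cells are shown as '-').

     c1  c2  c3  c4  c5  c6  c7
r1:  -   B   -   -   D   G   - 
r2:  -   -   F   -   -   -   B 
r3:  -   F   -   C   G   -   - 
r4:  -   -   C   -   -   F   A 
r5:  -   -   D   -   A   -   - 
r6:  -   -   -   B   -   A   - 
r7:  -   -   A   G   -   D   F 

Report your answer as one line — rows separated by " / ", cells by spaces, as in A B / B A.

row 1 has {B,D,G}; column 3 has {A,C,D,F} — only E is left for (r1,c3).
row 1 has {B,D,E,G}; column 7 has {A,B,F} — only C is left for (r1,c7).
row 3 has {C,F,G}; column 3 has {A,C,D,E,F} — only B is left for (r3,c3).
row 3 has {B,C,F,G}; column 6 has {A,D,F,G} — only E is left for (r3,c6).
row 3 has {B,C,E,F,G}; column 7 has {A,B,C,F} — only D is left for (r3,c7).
row 6 has {A,B}; column 3 has {A,B,C,D,E,F} — only G is left for (r6,c3).
row 6 has {A,B,G}; column 7 has {A,B,C,D,F} — only E is left for (r6,c7).
row 2 has {B,F}; column 6 has {A,D,E,F,G} — only C is left for (r2,c6).
row 3 has {B,C,D,E,F,G}; column 1 is empty so far — only A is left for (r3,c1).
row 5 has {A,D}; column 6 has {A,C,D,E,F,G} — only B is left for (r5,c6).
row 5 has {A,B,D}; column 7 has {A,B,C,D,E,F} — only G is left for (r5,c7).
row 1 has {B,C,D,E,G}; column 1 has {A} — only F is left for (r1,c1).
row 1 has {B,C,D,E,F,G}; column 4 has {B,C,G} — only A is left for (r1,c4).
row 2 has {B,C,F}; column 5 has {A,D,G} — only E is left for (r2,c5).
row 4 has {A,C,F}; column 5 has {A,D,E,G} — only B is left for (r4,c5).
row 7 has {A,D,F,G}; column 5 has {A,B,D,E,G} — only C is left for (r7,c5).
row 2 has {B,C,E,F}; column 4 has {A,B,C,G} — only D is left for (r2,c4).
row 4 has {A,B,C,F}; column 4 has {A,B,C,D,G} — only E is left for (r4,c4).
row 5 has {A,B,D,G}; column 4 has {A,B,C,D,E,G} — only F is left for (r5,c4).
row 6 has {A,B,E,G}; column 5 has {A,B,C,D,E,G} — only F is left for (r6,c5).
row 7 has {A,C,D,F,G}; column 2 has {B,F} — only E is left for (r7,c2).
row 2 has {B,C,D,E,F}; column 1 has {A,F} — only G is left for (r2,c1).
row 2 has {B,C,D,E,F,G}; column 2 has {B,E,F} — only A is left for (r2,c2).
row 4 has {A,B,C,E,F}; column 1 has {A,F,G} — only D is left for (r4,c1).
row 4 has {A,B,C,D,E,F}; column 2 has {A,B,E,F} — only G is left for (r4,c2).
row 5 has {A,B,D,F,G}; column 2 has {A,B,E,F,G} — only C is left for (r5,c2).
row 6 has {A,B,E,F,G}; column 1 has {A,D,F,G} — only C is left for (r6,c1).
row 6 has {A,B,C,E,F,G}; column 2 has {A,B,C,E,F,G} — only D is left for (r6,c2).
row 7 has {A,C,D,E,F,G}; column 1 has {A,C,D,F,G} — only B is left for (r7,c1).
row 5 has {A,B,C,D,F,G}; column 1 has {A,B,C,D,F,G} — only E is left for (r5,c1).

F B E A D G C / G A F D E C B / A F B C G E D / D G C E B F A / E C D F A B G / C D G B F A E / B E A G C D F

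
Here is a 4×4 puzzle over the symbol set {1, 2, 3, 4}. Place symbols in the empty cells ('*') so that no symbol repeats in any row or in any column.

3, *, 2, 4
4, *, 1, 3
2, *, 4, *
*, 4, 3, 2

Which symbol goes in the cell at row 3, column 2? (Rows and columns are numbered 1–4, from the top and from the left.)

(r1,c2) = 1
(r2,c2) = 2
(r3,c2) = 3

3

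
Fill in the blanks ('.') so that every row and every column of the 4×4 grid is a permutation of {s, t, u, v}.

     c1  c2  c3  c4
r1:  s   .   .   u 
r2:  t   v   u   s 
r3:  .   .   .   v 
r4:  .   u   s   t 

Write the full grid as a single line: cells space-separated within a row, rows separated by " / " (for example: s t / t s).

s t v u / t v u s / u s t v / v u s t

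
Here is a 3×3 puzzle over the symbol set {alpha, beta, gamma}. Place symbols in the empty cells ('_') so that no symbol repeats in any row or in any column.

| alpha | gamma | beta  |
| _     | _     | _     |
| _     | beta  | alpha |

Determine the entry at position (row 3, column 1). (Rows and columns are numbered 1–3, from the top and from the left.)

gamma

(r2,c2): row 2 is empty so far; column 2 has {beta,gamma}, so it must be alpha.
(r2,c3): row 2 has {alpha}; column 3 has {alpha,beta}, so it must be gamma.
(r3,c1): row 3 has {alpha,beta}; column 1 has {alpha}, so it must be gamma.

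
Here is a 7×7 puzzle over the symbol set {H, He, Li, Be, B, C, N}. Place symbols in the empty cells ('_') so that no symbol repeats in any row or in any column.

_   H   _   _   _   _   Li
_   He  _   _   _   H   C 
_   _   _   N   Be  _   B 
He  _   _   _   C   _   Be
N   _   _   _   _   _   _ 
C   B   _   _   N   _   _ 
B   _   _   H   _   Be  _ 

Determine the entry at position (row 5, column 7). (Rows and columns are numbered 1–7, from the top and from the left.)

At row 1, column 1: row 1 has {H,Li}; column 1 has {He,B,C,N}; that leaves Be.
At row 2, column 1: row 2 has {H,He,C}; column 1 has {He,Be,B,C,N}; that leaves Li.
At row 2, column 5: row 2 has {H,He,Li,C}; column 5 has {Be,C,N}; that leaves B.
At row 3, column 1: row 3 has {Be,B,N}; column 1 has {He,Li,Be,B,C,N}; that leaves H.
At row 1, column 5: row 1 has {H,Li,Be}; column 5 has {Be,B,C,N}; that leaves He.
At row 2, column 4: row 2 has {H,He,Li,B,C}; column 4 has {H,N}; that leaves Be.
At row 7, column 5: row 7 has {H,Be,B}; column 5 has {He,Be,B,C,N}; that leaves Li.
At row 2, column 3: row 2 has {H,He,Li,Be,B,C}; column 3 is empty so far; that leaves N.
At row 5, column 5: row 5 has {N}; column 5 has {He,Li,Be,B,C,N}; that leaves H.
At row 5, column 7: row 5 has {H,N}; column 7 has {Li,Be,B,C}; that leaves He.

He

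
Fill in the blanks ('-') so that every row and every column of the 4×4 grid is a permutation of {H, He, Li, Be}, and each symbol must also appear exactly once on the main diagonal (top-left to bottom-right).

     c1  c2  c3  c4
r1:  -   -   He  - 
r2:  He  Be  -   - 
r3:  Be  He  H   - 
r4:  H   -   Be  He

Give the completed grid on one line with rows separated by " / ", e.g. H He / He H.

Li H He Be / He Be Li H / Be He H Li / H Li Be He

(r1,c1): row 1 has {He}; column 1 has {H,He,Be}; the diagonal has {H,He,Be}, so it must be Li.
(r1,c2): row 1 has {He,Li}; column 2 has {He,Be}, so it must be H.
(r1,c4): row 1 has {H,He,Li}; column 4 has {He}, so it must be Be.
(r2,c3): row 2 has {He,Be}; column 3 has {H,He,Be}, so it must be Li.
(r2,c4): row 2 has {He,Li,Be}; column 4 has {He,Be}, so it must be H.
(r3,c4): row 3 has {H,He,Be}; column 4 has {H,He,Be}, so it must be Li.
(r4,c2): row 4 has {H,He,Be}; column 2 has {H,He,Be}, so it must be Li.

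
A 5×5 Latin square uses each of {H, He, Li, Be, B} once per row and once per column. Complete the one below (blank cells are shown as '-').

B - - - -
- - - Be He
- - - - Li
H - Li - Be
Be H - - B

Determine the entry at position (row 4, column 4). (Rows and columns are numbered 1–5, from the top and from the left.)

At row 1, column 5: row 1 has {B}; column 5 has {He,Li,Be,B}; that leaves H.
At row 2, column 1: row 2 has {He,Be}; column 1 has {H,Be,B}; that leaves Li.
At row 2, column 2: row 2 has {He,Li,Be}; column 2 has {H}; that leaves B.
At row 2, column 3: row 2 has {He,Li,Be,B}; column 3 has {Li}; that leaves H.
At row 3, column 1: row 3 has {Li}; column 1 has {H,Li,Be,B}; that leaves He.
At row 3, column 2: row 3 has {He,Li}; column 2 has {H,B}; that leaves Be.
At row 3, column 3: row 3 has {He,Li,Be}; column 3 has {H,Li}; that leaves B.
At row 3, column 4: row 3 has {He,Li,Be,B}; column 4 has {Be}; that leaves H.
At row 4, column 2: row 4 has {H,Li,Be}; column 2 has {H,Be,B}; that leaves He.
At row 4, column 4: row 4 has {H,He,Li,Be}; column 4 has {H,Be}; that leaves B.

B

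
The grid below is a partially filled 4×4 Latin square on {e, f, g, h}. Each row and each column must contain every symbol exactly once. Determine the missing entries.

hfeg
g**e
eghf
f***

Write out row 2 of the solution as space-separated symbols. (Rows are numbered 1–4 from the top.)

(r2,c2) = h
(r2,c3) = f

g h f e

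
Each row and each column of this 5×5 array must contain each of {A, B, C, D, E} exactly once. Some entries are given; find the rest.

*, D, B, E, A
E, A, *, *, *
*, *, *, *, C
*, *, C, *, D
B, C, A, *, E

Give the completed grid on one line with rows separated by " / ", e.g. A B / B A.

C D B E A / E A D C B / D B E A C / A E C B D / B C A D E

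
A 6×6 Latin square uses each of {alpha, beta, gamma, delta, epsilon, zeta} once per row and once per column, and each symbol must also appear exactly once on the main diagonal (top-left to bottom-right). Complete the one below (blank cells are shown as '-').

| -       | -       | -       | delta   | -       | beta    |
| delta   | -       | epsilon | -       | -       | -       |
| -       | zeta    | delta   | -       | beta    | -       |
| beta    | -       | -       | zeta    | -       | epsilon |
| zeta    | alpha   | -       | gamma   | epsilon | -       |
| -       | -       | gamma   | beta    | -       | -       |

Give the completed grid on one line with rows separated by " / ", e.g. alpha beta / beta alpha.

gamma epsilon zeta delta alpha beta / delta beta epsilon alpha gamma zeta / alpha zeta delta epsilon beta gamma / beta gamma alpha zeta delta epsilon / zeta alpha beta gamma epsilon delta / epsilon delta gamma beta zeta alpha

(r2,c4): row 2 has {delta,epsilon}; column 4 has {beta,gamma,delta,zeta}, so it must be alpha.
(r3,c4): row 3 has {beta,delta,zeta}; column 4 has {alpha,beta,gamma,delta,zeta}, so it must be epsilon.
(r4,c3): row 4 has {beta,epsilon,zeta}; column 3 has {gamma,delta,epsilon}, so it must be alpha.
(r5,c3): row 5 has {alpha,gamma,epsilon,zeta}; column 3 has {alpha,gamma,delta,epsilon}, so it must be beta.
(r5,c6): row 5 has {alpha,beta,gamma,epsilon,zeta}; column 6 has {beta,epsilon}, so it must be delta.
(r6,c6): row 6 has {beta,gamma}; column 6 has {beta,delta,epsilon}; the diagonal has {delta,epsilon,zeta}, so it must be alpha.
(r1,c1): row 1 has {beta,delta}; column 1 has {beta,delta,zeta}; the diagonal has {alpha,delta,epsilon,zeta}, so it must be gamma.
(r1,c2): row 1 has {beta,gamma,delta}; column 2 has {alpha,zeta}, so it must be epsilon.
(r1,c3): row 1 has {beta,gamma,delta,epsilon}; column 3 has {alpha,beta,gamma,delta,epsilon}, so it must be zeta.
(r1,c5): row 1 has {beta,gamma,delta,epsilon,zeta}; column 5 has {beta,epsilon}, so it must be alpha.
(r2,c2): row 2 has {alpha,delta,epsilon}; column 2 has {alpha,epsilon,zeta}; the diagonal has {alpha,gamma,delta,epsilon,zeta}, so it must be beta.
(r3,c1): row 3 has {beta,delta,epsilon,zeta}; column 1 has {beta,gamma,delta,zeta}, so it must be alpha.
(r3,c6): row 3 has {alpha,beta,delta,epsilon,zeta}; column 6 has {alpha,beta,delta,epsilon}, so it must be gamma.
(r6,c1): row 6 has {alpha,beta,gamma}; column 1 has {alpha,beta,gamma,delta,zeta}, so it must be epsilon.
(r6,c2): row 6 has {alpha,beta,gamma,epsilon}; column 2 has {alpha,beta,epsilon,zeta}, so it must be delta.
(r6,c5): row 6 has {alpha,beta,gamma,delta,epsilon}; column 5 has {alpha,beta,epsilon}, so it must be zeta.
(r2,c5): row 2 has {alpha,beta,delta,epsilon}; column 5 has {alpha,beta,epsilon,zeta}, so it must be gamma.
(r2,c6): row 2 has {alpha,beta,gamma,delta,epsilon}; column 6 has {alpha,beta,gamma,delta,epsilon}, so it must be zeta.
(r4,c2): row 4 has {alpha,beta,epsilon,zeta}; column 2 has {alpha,beta,delta,epsilon,zeta}, so it must be gamma.
(r4,c5): row 4 has {alpha,beta,gamma,epsilon,zeta}; column 5 has {alpha,beta,gamma,epsilon,zeta}, so it must be delta.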